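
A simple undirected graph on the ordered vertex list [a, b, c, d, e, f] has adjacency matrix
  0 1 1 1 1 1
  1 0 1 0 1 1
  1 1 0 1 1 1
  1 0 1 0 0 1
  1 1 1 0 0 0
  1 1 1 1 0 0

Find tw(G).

3

A width-3 tree decomposition is:
Bags: B1 = {a, b, c, e}  B2 = {a, b, c, f}  B3 = {a, c, d, f}
Tree: B1–B2, B2–B3
Every bag has size at most 4, so the width is 4 − 1 = 3 and tw(G) ≤ 3. For the lower bound, the 4 vertices {a, b, c, e} are pairwise adjacent, and any tree decomposition puts a clique entirely inside one bag — forcing width ≥ 3. The upper and lower bounds meet at 3, so that is the treewidth.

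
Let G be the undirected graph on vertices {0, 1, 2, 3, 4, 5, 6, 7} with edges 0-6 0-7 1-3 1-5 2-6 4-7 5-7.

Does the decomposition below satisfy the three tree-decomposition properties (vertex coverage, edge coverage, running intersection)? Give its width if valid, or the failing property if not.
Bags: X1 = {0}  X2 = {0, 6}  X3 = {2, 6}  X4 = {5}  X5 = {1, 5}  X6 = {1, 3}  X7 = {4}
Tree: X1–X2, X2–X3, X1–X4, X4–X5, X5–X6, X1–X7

A tree decomposition must satisfy three properties: every vertex lies in some bag; for every edge, both endpoints lie together in some bag; and for every vertex, the bags containing it form a connected subtree. Here vertex 7 appears in no bag, so the decomposition is invalid.

No — vertex 7 appears in no bag.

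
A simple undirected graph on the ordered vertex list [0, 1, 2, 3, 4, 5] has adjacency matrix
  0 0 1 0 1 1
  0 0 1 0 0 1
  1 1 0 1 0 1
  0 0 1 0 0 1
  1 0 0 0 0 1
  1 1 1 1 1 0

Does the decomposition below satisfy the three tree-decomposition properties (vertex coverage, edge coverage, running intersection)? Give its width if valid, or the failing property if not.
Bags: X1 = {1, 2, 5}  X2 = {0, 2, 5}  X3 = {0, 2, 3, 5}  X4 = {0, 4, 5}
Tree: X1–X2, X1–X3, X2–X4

A tree decomposition must satisfy three properties: every vertex lies in some bag; for every edge, both endpoints lie together in some bag; and for every vertex, the bags containing it form a connected subtree. Here bags containing vertex 0 are not connected in the tree, so the decomposition is invalid.

No — bags containing vertex 0 are not connected in the tree.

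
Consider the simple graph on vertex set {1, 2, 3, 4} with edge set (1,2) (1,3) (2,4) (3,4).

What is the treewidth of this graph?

A width-2 tree decomposition is:
Bags: B1 = {1, 2, 4}  B2 = {1, 3, 4}
Tree: B1–B2
Every bag has size at most 3, so the width is 3 − 1 = 2 and tw(G) ≤ 2. For the lower bound, G contains the cycle 1–2–4–3–1, so G is not a forest; only forests have treewidth ≤ 1, hence tw(G) ≥ 2. Hence tw(G) = 2 exactly.

2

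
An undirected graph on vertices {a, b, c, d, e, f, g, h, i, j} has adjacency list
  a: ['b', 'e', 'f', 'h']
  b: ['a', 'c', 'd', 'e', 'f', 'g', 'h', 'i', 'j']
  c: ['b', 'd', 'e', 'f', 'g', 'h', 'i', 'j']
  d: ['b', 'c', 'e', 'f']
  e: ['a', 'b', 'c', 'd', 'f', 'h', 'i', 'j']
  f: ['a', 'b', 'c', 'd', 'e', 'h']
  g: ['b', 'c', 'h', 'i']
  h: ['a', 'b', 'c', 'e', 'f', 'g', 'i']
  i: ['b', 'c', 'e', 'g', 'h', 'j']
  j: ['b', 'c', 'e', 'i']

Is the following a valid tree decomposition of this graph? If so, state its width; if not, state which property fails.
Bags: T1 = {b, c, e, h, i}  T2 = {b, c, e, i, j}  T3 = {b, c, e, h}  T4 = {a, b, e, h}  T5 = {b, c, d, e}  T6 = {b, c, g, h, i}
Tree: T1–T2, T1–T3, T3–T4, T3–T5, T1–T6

No — vertex f appears in no bag.

A tree decomposition must satisfy three properties: every vertex lies in some bag; for every edge, both endpoints lie together in some bag; and for every vertex, the bags containing it form a connected subtree. Here vertex f appears in no bag, so the decomposition is invalid.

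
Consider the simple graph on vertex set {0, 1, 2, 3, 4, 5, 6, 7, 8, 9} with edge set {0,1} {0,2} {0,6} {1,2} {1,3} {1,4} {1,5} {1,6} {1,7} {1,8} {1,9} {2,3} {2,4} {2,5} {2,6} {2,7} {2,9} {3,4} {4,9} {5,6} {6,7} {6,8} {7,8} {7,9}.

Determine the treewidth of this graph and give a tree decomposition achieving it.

Each bag holds 4 vertices, so the decomposition has width 3, which upper-bounds the treewidth. On the other hand G contains the 4-clique {1, 6, 7, 8}. A clique must lie in a single bag of any decomposition, so no decomposition can have width below 3. The upper and lower bounds meet at 3, so that is the treewidth.

Treewidth 3.
Bags: B1 = {1, 2, 7, 9}  B2 = {1, 2, 4, 9}  B3 = {1, 2, 6, 7}  B4 = {1, 2, 5, 6}  B5 = {0, 1, 2, 6}  B6 = {1, 6, 7, 8}  B7 = {1, 2, 3, 4}
Tree: B1–B2, B1–B3, B3–B4, B3–B5, B3–B6, B2–B7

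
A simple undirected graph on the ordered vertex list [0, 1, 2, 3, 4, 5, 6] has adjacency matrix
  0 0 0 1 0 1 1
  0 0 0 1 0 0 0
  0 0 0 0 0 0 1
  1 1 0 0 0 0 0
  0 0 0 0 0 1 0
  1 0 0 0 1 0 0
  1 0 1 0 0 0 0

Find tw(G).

A width-1 tree decomposition is:
Bags: B1 = {0, 3}  B2 = {1, 3}  B3 = {0, 6}  B4 = {0, 5}  B5 = {4, 5}  B6 = {2, 6}
Tree: B1–B2, B1–B3, B1–B4, B4–B5, B3–B6
Each bag holds 2 vertices, so the decomposition has width 1, which upper-bounds the treewidth. G has an edge, so its treewidth is at least 1. Therefore the treewidth is 1.

1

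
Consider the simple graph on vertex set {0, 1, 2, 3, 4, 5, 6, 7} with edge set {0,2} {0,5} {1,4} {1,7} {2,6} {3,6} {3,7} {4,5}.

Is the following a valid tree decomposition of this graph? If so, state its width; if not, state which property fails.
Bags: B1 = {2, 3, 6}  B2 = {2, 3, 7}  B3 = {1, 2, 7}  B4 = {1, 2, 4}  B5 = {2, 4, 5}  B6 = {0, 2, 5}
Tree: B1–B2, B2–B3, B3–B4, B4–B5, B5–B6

Checking the three conditions: (i) the bags cover all of {0, 1, 2, 3, 4, 5, 6, 7}; (ii) for each edge, some bag contains both endpoints; (iii) the bags containing any fixed vertex form a subtree. All hold, so the decomposition is valid with width 3 − 1 = 2.

Yes; width 2.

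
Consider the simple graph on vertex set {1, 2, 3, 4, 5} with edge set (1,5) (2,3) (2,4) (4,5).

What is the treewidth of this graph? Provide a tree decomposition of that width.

Treewidth 1.
One optimal decomposition is:
Bags: B1 = {1, 5}  B2 = {4, 5}  B3 = {2, 4}  B4 = {2, 3}
Tree: B1–B2, B2–B3, B3–B4

Every bag has size at most 2, so the width is 2 − 1 = 1 and tw(G) ≤ 1. Since G has at least one edge (e.g. 1–5), it is not an edgeless graph, so tw(G) ≥ 1. Hence tw(G) = 1 exactly.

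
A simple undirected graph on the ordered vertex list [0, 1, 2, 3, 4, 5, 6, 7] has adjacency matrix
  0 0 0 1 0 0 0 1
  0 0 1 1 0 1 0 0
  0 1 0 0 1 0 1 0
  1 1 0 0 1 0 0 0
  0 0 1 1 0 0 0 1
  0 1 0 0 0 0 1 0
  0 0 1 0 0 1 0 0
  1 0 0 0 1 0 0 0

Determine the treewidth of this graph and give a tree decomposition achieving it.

Every bag has size at most 3, so the width is 3 − 1 = 2 and tw(G) ≤ 2. Since 0–7–4–3–0 is a cycle in G, G is not acyclic. Forests are exactly the graphs of treewidth ≤ 1, so tw(G) ≥ 2. Hence tw(G) = 2 exactly.

Treewidth 2.
Bags: B1 = {0, 3, 7}  B2 = {3, 4, 7}  B3 = {1, 3, 4}  B4 = {1, 2, 4}  B5 = {1, 2, 5}  B6 = {2, 5, 6}
Tree: B1–B2, B2–B3, B3–B4, B4–B5, B5–B6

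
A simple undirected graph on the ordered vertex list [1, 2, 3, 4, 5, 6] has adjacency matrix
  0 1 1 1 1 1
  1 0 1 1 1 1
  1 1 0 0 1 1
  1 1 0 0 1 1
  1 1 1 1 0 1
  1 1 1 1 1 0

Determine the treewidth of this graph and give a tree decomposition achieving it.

Each bag holds 5 vertices, so the decomposition has width 4, which upper-bounds the treewidth. Conversely, {1, 2, 3, 5, 6} is a clique of size 5, and the vertices of any clique must share a bag in every tree decomposition; so some bag has ≥ 5 vertices and tw(G) ≥ 4. The upper and lower bounds meet at 4, so that is the treewidth.

Treewidth 4.
One such decomposition:
Bags: B1 = {1, 2, 3, 5, 6}  B2 = {1, 2, 4, 5, 6}
Tree: B1–B2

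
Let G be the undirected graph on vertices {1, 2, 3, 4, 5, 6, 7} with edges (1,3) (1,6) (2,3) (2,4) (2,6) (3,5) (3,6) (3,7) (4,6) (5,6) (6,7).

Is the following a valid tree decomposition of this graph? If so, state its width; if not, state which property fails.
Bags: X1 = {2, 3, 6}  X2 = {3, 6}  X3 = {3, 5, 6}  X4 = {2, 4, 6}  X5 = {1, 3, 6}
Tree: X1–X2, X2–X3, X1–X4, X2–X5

No — vertex 7 appears in no bag.

A tree decomposition must satisfy three properties: every vertex lies in some bag; for every edge, both endpoints lie together in some bag; and for every vertex, the bags containing it form a connected subtree. Here vertex 7 appears in no bag, so the decomposition is invalid.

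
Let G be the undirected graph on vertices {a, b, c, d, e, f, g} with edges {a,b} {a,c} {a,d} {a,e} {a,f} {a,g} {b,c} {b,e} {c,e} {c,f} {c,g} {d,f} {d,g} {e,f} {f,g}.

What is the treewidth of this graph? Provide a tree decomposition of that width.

Treewidth 3.
One such decomposition:
Bags: B1 = {a, c, e, f}  B2 = {a, b, c, e}  B3 = {a, c, f, g}  B4 = {a, d, f, g}
Tree: B1–B2, B1–B3, B3–B4

Each bag holds 4 vertices, so the decomposition has width 3, which upper-bounds the treewidth. Conversely, {a, d, f, g} is a clique of size 4, and the vertices of any clique must share a bag in every tree decomposition; so some bag has ≥ 4 vertices and tw(G) ≥ 3. The upper and lower bounds meet at 3, so that is the treewidth.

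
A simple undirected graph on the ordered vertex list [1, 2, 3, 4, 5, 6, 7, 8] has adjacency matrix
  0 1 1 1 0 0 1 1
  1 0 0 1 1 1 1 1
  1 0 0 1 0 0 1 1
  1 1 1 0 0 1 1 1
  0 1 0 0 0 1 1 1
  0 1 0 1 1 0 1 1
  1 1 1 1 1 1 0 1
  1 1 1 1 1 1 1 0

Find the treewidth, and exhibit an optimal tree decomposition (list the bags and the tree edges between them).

Every bag has size at most 5, so the width is 5 − 1 = 4 and tw(G) ≤ 4. Conversely, {1, 2, 4, 7, 8} is a clique of size 5, and the vertices of any clique must share a bag in every tree decomposition; so some bag has ≥ 5 vertices and tw(G) ≥ 4. The upper and lower bounds meet at 4, so that is the treewidth.

Treewidth 4.
Bags: B1 = {1, 2, 4, 7, 8}  B2 = {1, 3, 4, 7, 8}  B3 = {2, 4, 6, 7, 8}  B4 = {2, 5, 6, 7, 8}
Tree: B1–B2, B1–B3, B3–B4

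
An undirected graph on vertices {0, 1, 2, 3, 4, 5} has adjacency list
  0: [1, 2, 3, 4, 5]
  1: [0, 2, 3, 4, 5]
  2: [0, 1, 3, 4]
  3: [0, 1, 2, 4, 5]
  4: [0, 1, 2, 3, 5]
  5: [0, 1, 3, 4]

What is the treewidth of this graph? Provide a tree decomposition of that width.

Treewidth 4.
One optimal decomposition is:
Bags: B1 = {0, 1, 2, 3, 4}  B2 = {0, 1, 3, 4, 5}
Tree: B1–B2

Each bag holds 5 vertices, so the decomposition has width 4, which upper-bounds the treewidth. On the other hand G contains the 5-clique {0, 1, 2, 3, 4}. A clique must lie in a single bag of any decomposition, so no decomposition can have width below 4. Hence tw(G) = 4 exactly.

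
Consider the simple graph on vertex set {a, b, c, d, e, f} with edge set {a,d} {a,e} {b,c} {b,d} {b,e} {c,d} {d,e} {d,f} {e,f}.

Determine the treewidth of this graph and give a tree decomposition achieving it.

Each bag holds 3 vertices, so the decomposition has width 2, which upper-bounds the treewidth. On the other hand G contains the 3-clique {d, e, f}. A clique must lie in a single bag of any decomposition, so no decomposition can have width below 2. Combining the bounds, tw(G) = 2.

Treewidth 2.
One optimal decomposition is:
Bags: B1 = {b, d, e}  B2 = {d, e, f}  B3 = {a, d, e}  B4 = {b, c, d}
Tree: B1–B2, B2–B3, B1–B4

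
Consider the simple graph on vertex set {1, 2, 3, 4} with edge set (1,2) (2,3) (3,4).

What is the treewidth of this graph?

1

A width-1 tree decomposition is:
Bags: B1 = {2, 3}  B2 = {3, 4}  B3 = {1, 2}
Tree: B1–B2, B1–B3
Every bag has size at most 2, so the width is 2 − 1 = 1 and tw(G) ≤ 1. Any graph with an edge has treewidth ≥ 1, and G has the edge 2–3. Hence tw(G) = 1 exactly.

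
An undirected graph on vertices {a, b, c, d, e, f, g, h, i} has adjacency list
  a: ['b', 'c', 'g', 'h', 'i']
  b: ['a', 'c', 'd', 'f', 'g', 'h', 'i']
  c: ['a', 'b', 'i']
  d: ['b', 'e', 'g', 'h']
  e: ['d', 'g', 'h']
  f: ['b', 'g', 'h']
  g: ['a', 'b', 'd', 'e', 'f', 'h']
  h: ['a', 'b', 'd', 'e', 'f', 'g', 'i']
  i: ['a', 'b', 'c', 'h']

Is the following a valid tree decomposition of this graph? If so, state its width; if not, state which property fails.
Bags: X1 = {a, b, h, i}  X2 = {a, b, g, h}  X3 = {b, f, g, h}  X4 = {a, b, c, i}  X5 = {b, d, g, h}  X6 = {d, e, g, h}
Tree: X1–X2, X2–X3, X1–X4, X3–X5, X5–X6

Checking the three conditions: (i) the bags cover all of {a, b, c, d, e, f, g, h, i}; (ii) for each edge, some bag contains both endpoints; (iii) the bags containing any fixed vertex form a subtree. All hold, so the decomposition is valid with width 4 − 1 = 3.

Yes; width 3.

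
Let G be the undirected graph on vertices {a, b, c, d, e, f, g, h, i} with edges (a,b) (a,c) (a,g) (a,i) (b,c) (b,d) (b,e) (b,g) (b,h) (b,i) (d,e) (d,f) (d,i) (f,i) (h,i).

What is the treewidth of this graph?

2

A width-2 tree decomposition is:
Bags: B1 = {b, d, e}  B2 = {b, d, i}  B3 = {a, b, i}  B4 = {b, h, i}  B5 = {d, f, i}  B6 = {a, b, c}  B7 = {a, b, g}
Tree: B1–B2, B2–B3, B3–B4, B2–B5, B3–B6, B3–B7
Each bag holds 3 vertices, so the decomposition has width 2, which upper-bounds the treewidth. For the lower bound, the 3 vertices {d, f, i} are pairwise adjacent, and any tree decomposition puts a clique entirely inside one bag — forcing width ≥ 2. Hence tw(G) = 2 exactly.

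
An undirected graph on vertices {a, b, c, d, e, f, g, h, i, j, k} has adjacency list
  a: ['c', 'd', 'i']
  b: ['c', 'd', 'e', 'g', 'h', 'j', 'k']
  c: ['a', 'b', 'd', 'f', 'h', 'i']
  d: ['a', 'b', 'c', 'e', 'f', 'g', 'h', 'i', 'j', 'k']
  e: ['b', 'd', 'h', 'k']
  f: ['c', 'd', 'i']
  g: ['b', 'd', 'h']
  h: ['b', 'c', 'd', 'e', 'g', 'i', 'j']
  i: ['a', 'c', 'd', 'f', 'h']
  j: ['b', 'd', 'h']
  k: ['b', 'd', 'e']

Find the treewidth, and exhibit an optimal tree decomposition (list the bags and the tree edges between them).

Treewidth 3.
Bags: B1 = {b, c, d, h}  B2 = {b, d, e, h}  B3 = {b, d, g, h}  B4 = {b, d, e, k}  B5 = {c, d, h, i}  B6 = {c, d, f, i}  B7 = {a, c, d, i}  B8 = {b, d, h, j}
Tree: B1–B2, B1–B3, B2–B4, B1–B5, B5–B6, B6–B7, B1–B8

Each bag holds 4 vertices, so the decomposition has width 3, which upper-bounds the treewidth. Conversely, {a, c, d, i} is a clique of size 4, and the vertices of any clique must share a bag in every tree decomposition; so some bag has ≥ 4 vertices and tw(G) ≥ 3. Hence tw(G) = 3 exactly.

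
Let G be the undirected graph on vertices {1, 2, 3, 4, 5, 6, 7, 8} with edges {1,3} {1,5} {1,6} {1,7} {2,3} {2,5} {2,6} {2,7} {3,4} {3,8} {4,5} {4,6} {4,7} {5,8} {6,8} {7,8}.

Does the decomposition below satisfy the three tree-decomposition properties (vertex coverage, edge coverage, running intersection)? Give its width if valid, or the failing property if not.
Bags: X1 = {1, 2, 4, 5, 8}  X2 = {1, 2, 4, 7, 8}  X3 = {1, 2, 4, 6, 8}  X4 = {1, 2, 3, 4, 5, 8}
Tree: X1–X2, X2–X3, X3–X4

A tree decomposition must satisfy three properties: every vertex lies in some bag; for every edge, both endpoints lie together in some bag; and for every vertex, the bags containing it form a connected subtree. Here bags containing vertex 5 are not connected in the tree, so the decomposition is invalid.

No — bags containing vertex 5 are not connected in the tree.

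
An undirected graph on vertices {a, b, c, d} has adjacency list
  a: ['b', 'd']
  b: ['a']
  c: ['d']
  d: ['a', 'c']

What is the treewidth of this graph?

A width-1 tree decomposition is:
Bags: B1 = {a, d}  B2 = {c, d}  B3 = {a, b}
Tree: B1–B2, B1–B3
The largest bag has 2 vertices, giving width 1; this decomposition certifies tw(G) ≤ 1. Since G has at least one edge (e.g. d–a), it is not an edgeless graph, so tw(G) ≥ 1. Hence tw(G) = 1 exactly.

1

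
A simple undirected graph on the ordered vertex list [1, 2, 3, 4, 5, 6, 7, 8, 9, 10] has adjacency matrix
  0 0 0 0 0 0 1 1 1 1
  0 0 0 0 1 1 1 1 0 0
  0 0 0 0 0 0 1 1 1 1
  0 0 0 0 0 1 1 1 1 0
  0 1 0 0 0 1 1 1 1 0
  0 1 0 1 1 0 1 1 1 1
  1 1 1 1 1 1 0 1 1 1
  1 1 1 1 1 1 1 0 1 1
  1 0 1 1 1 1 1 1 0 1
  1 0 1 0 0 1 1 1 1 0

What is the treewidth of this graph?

A width-4 tree decomposition is:
Bags: B1 = {6, 7, 8, 9, 10}  B2 = {1, 7, 8, 9, 10}  B3 = {3, 7, 8, 9, 10}  B4 = {5, 6, 7, 8, 9}  B5 = {2, 5, 6, 7, 8}  B6 = {4, 6, 7, 8, 9}
Tree: B1–B2, B2–B3, B1–B4, B4–B5, B1–B6
The largest bag has 5 vertices, giving width 4; this decomposition certifies tw(G) ≤ 4. For the lower bound, the 5 vertices {1, 7, 8, 9, 10} are pairwise adjacent, and any tree decomposition puts a clique entirely inside one bag — forcing width ≥ 4. Hence tw(G) = 4 exactly.

4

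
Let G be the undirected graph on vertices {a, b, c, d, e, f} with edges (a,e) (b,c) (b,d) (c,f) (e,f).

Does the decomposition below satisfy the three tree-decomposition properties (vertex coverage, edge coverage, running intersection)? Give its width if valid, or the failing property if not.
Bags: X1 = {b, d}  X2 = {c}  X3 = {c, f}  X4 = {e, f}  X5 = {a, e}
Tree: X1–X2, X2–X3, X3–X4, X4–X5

A tree decomposition must satisfy three properties: every vertex lies in some bag; for every edge, both endpoints lie together in some bag; and for every vertex, the bags containing it form a connected subtree. Here edge (b,c) lies in no bag, so the decomposition is invalid.

No — edge (b,c) lies in no bag.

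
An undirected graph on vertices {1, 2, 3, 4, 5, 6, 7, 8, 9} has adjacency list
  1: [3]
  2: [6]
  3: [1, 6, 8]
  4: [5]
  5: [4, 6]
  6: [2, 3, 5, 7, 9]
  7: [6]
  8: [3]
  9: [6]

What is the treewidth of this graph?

A width-1 tree decomposition is:
Bags: B1 = {6, 9}  B2 = {3, 6}  B3 = {6, 7}  B4 = {2, 6}  B5 = {5, 6}  B6 = {4, 5}  B7 = {3, 8}  B8 = {1, 3}
Tree: B1–B2, B2–B3, B3–B4, B3–B5, B5–B6, B2–B7, B7–B8
Every bag has size at most 2, so the width is 2 − 1 = 1 and tw(G) ≤ 1. Any graph with an edge has treewidth ≥ 1, and G has the edge 6–9. Therefore the treewidth is 1.

1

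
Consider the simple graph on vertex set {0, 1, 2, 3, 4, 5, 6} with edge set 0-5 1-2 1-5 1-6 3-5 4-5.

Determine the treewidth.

A width-1 tree decomposition is:
Bags: B1 = {3, 5}  B2 = {1, 5}  B3 = {4, 5}  B4 = {1, 2}  B5 = {1, 6}  B6 = {0, 5}
Tree: B1–B2, B1–B3, B2–B4, B4–B5, B3–B6
The largest bag has 2 vertices, giving width 1; this decomposition certifies tw(G) ≤ 1. Since G has at least one edge (e.g. 5–3), it is not an edgeless graph, so tw(G) ≥ 1. Hence tw(G) = 1 exactly.

1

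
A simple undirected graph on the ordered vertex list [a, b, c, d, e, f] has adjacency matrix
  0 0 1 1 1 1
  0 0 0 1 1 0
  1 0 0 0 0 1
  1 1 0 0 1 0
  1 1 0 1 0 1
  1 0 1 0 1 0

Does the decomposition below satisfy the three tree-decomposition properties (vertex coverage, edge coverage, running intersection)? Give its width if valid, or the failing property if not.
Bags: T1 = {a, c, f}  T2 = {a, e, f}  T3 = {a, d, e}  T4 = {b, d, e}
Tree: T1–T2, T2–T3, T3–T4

Yes; width 2.

Every vertex of G appears in some bag (union = {a, b, c, d, e, f}); every edge is covered by a bag; and for each vertex v the set of bags containing v is connected in the bag tree. The decomposition is therefore valid. The largest bag has 3 vertices, so the width is 2.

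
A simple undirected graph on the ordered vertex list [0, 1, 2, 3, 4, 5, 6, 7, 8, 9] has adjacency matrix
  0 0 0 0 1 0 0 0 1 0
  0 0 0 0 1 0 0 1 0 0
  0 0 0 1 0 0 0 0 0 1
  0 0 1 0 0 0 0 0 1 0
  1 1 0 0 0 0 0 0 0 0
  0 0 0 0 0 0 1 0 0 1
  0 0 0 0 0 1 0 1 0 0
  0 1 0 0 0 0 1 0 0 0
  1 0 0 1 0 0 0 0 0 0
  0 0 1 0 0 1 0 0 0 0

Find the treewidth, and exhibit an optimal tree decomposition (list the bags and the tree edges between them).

Treewidth 2.
One such decomposition:
Bags: B1 = {2, 3, 8}  B2 = {0, 2, 8}  B3 = {0, 2, 4}  B4 = {1, 2, 4}  B5 = {1, 2, 7}  B6 = {2, 6, 7}  B7 = {2, 5, 6}  B8 = {2, 5, 9}
Tree: B1–B2, B2–B3, B3–B4, B4–B5, B5–B6, B6–B7, B7–B8

The largest bag has 3 vertices, giving width 2; this decomposition certifies tw(G) ≤ 2. Since 2–3–8–0–4–1–7–6–5–9–2 is a cycle in G, G is not acyclic. Forests are exactly the graphs of treewidth ≤ 1, so tw(G) ≥ 2. Hence tw(G) = 2 exactly.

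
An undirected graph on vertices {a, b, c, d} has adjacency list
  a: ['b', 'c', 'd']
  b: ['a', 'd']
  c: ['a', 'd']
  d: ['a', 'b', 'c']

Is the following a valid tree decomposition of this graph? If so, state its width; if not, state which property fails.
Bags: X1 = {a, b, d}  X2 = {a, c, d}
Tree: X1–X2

Every vertex of G appears in some bag (union = {a, b, c, d}); every edge is covered by a bag; and for each vertex v the set of bags containing v is connected in the bag tree. The decomposition is therefore valid. The largest bag has 3 vertices, so the width is 2.

Yes; width 2.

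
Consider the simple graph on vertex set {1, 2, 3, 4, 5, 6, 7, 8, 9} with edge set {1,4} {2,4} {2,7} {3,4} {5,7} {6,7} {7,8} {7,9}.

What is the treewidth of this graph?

A width-1 tree decomposition is:
Bags: B1 = {1, 4}  B2 = {2, 4}  B3 = {2, 7}  B4 = {7, 8}  B5 = {7, 9}  B6 = {3, 4}  B7 = {5, 7}  B8 = {6, 7}
Tree: B1–B2, B2–B3, B3–B4, B3–B5, B2–B6, B4–B7, B7–B8
Every bag has size at most 2, so the width is 2 − 1 = 1 and tw(G) ≤ 1. Since G has at least one edge (e.g. 1–4), it is not an edgeless graph, so tw(G) ≥ 1. The upper and lower bounds meet at 1, so that is the treewidth.

1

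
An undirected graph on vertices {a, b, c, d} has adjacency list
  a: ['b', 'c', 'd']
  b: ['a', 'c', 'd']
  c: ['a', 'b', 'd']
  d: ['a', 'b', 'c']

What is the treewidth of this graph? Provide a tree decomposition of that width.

A single bag containing all 4 vertices is trivially a valid decomposition of width 3. For the lower bound, the 4 vertices {a, b, c, d} are pairwise adjacent, and any tree decomposition puts a clique entirely inside one bag — forcing width ≥ 3. Therefore the treewidth is 3.

Treewidth 3.
Bags: B1 = {a, b, c, d}
Tree: (single bag)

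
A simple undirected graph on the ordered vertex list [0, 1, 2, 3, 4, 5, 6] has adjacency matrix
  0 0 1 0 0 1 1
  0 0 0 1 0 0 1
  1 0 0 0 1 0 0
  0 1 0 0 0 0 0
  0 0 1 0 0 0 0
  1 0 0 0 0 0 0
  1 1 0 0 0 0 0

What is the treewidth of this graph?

1

A width-1 tree decomposition is:
Bags: B1 = {1, 6}  B2 = {0, 6}  B3 = {1, 3}  B4 = {0, 2}  B5 = {2, 4}  B6 = {0, 5}
Tree: B1–B2, B1–B3, B2–B4, B4–B5, B4–B6
The largest bag has 2 vertices, giving width 1; this decomposition certifies tw(G) ≤ 1. G has an edge, so its treewidth is at least 1. Combining the bounds, tw(G) = 1.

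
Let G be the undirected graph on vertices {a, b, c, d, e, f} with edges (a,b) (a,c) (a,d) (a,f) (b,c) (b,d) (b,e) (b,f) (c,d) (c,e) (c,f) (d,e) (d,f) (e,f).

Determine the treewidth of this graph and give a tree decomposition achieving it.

Every bag has size at most 5, so the width is 5 − 1 = 4 and tw(G) ≤ 4. For the lower bound, the 5 vertices {b, c, d, e, f} are pairwise adjacent, and any tree decomposition puts a clique entirely inside one bag — forcing width ≥ 4. Hence tw(G) = 4 exactly.

Treewidth 4.
Bags: B1 = {b, c, d, e, f}  B2 = {a, b, c, d, f}
Tree: B1–B2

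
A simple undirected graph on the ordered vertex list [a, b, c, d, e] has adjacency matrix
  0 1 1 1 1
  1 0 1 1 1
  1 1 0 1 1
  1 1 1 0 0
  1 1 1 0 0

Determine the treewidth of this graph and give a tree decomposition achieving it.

Treewidth 3.
Bags: B1 = {a, b, c, d}  B2 = {a, b, c, e}
Tree: B1–B2

Each bag holds 4 vertices, so the decomposition has width 3, which upper-bounds the treewidth. On the other hand G contains the 4-clique {a, b, c, d}. A clique must lie in a single bag of any decomposition, so no decomposition can have width below 3. The upper and lower bounds meet at 3, so that is the treewidth.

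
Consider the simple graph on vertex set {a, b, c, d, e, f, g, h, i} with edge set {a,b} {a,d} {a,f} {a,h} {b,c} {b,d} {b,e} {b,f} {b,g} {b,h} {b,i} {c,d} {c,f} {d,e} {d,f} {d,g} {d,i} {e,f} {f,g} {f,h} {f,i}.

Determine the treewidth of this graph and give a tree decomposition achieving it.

Treewidth 3.
Bags: B1 = {a, b, d, f}  B2 = {a, b, f, h}  B3 = {b, d, f, g}  B4 = {b, d, f, i}  B5 = {b, d, e, f}  B6 = {b, c, d, f}
Tree: B1–B2, B1–B3, B3–B4, B4–B5, B3–B6

Each bag holds 4 vertices, so the decomposition has width 3, which upper-bounds the treewidth. For the lower bound, the 4 vertices {b, d, f, g} are pairwise adjacent, and any tree decomposition puts a clique entirely inside one bag — forcing width ≥ 3. Combining the bounds, tw(G) = 3.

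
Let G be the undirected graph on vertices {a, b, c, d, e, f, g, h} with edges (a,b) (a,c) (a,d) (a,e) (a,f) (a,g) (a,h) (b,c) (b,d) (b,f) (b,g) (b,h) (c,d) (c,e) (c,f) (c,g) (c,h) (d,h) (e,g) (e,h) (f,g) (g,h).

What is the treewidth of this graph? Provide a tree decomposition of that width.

The largest bag has 5 vertices, giving width 4; this decomposition certifies tw(G) ≤ 4. For the lower bound, the 5 vertices {a, b, c, d, h} are pairwise adjacent, and any tree decomposition puts a clique entirely inside one bag — forcing width ≥ 4. Hence tw(G) = 4 exactly.

Treewidth 4.
One such decomposition:
Bags: B1 = {a, b, c, f, g}  B2 = {a, b, c, g, h}  B3 = {a, b, c, d, h}  B4 = {a, c, e, g, h}
Tree: B1–B2, B2–B3, B2–B4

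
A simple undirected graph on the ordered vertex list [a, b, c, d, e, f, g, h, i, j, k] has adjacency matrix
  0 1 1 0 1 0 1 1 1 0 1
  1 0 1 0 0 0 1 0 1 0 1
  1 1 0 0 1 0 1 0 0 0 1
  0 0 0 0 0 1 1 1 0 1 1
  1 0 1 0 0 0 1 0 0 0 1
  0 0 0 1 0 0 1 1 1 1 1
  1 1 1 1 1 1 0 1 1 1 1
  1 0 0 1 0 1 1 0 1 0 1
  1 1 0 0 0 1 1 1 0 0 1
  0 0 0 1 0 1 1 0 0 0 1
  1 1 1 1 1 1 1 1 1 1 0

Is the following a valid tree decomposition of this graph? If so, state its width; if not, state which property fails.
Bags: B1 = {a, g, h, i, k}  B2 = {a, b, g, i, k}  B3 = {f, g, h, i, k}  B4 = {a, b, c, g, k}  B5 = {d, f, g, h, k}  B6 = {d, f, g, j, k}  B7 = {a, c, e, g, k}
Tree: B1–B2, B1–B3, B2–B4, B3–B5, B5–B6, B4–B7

Every vertex of G appears in some bag (union = {a, b, c, d, e, f, g, h, i, j, k}); every edge is covered by a bag; and for each vertex v the set of bags containing v is connected in the bag tree. The decomposition is therefore valid. The largest bag has 5 vertices, so the width is 4.

Yes; width 4.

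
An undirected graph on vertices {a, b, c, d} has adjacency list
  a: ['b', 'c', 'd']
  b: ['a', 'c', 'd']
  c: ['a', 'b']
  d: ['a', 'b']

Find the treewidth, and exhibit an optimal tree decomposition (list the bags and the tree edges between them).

The largest bag has 3 vertices, giving width 2; this decomposition certifies tw(G) ≤ 2. Conversely, {a, b, d} is a clique of size 3, and the vertices of any clique must share a bag in every tree decomposition; so some bag has ≥ 3 vertices and tw(G) ≥ 2. Therefore the treewidth is 2.

Treewidth 2.
Bags: B1 = {a, b, d}  B2 = {a, b, c}
Tree: B1–B2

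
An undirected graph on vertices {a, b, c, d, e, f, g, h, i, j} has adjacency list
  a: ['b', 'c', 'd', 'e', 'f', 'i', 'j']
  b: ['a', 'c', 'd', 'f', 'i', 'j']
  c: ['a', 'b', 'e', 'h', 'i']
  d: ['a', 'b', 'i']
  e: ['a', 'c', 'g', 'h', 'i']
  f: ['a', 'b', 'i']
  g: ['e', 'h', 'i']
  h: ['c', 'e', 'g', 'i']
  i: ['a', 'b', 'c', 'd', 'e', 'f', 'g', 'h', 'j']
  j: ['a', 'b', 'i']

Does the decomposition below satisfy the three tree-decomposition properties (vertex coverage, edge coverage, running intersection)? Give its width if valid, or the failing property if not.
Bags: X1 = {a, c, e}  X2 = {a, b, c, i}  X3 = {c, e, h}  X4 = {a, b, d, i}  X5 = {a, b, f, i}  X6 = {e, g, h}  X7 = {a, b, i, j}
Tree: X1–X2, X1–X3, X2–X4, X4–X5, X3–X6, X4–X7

No — edge (i,e) lies in no bag.

A tree decomposition must satisfy three properties: every vertex lies in some bag; for every edge, both endpoints lie together in some bag; and for every vertex, the bags containing it form a connected subtree. Here edge (i,e) lies in no bag, so the decomposition is invalid.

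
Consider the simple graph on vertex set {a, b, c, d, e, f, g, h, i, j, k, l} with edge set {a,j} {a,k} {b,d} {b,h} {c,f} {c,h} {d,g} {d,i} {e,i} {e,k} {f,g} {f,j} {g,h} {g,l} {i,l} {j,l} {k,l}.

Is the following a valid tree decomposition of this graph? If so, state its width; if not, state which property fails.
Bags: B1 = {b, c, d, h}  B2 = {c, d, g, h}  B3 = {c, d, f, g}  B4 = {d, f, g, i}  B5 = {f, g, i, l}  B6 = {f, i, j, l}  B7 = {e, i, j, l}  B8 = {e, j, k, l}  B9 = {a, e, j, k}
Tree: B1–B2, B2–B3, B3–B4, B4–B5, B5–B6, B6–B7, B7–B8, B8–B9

Yes; width 3.

Vertex coverage: the bags together contain {a, b, c, d, e, f, g, h, i, j, k, l}, the full vertex set. Edge coverage: each edge of G has both endpoints in at least one bag. Running intersection: for every vertex, the bags containing it form a connected subtree. All three properties hold, so this is a valid tree decomposition of width max|bag| − 1 = 3, and hence tw(G) ≤ 3.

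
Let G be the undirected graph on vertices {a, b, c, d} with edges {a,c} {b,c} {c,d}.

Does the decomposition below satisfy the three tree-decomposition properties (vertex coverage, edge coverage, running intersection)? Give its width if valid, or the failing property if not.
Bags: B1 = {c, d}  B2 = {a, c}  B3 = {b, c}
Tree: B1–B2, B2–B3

Every vertex of G appears in some bag (union = {a, b, c, d}); every edge is covered by a bag; and for each vertex v the set of bags containing v is connected in the bag tree. The decomposition is therefore valid. The largest bag has 2 vertices, so the width is 1.

Yes; width 1.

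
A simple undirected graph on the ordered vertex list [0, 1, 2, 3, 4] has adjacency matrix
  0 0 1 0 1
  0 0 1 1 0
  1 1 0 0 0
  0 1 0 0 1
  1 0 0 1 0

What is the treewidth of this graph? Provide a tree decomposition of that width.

Every bag has size at most 3, so the width is 3 − 1 = 2 and tw(G) ≤ 2. Since 2–0–4–3–1–2 is a cycle in G, G is not acyclic. Forests are exactly the graphs of treewidth ≤ 1, so tw(G) ≥ 2. The upper and lower bounds meet at 2, so that is the treewidth.

Treewidth 2.
One such decomposition:
Bags: B1 = {0, 2, 4}  B2 = {2, 3, 4}  B3 = {1, 2, 3}
Tree: B1–B2, B2–B3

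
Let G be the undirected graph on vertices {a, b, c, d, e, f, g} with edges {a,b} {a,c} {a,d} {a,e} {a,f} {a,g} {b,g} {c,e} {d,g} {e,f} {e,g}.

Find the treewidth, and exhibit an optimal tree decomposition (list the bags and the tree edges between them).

Each bag holds 3 vertices, so the decomposition has width 2, which upper-bounds the treewidth. Conversely, {a, d, g} is a clique of size 3, and the vertices of any clique must share a bag in every tree decomposition; so some bag has ≥ 3 vertices and tw(G) ≥ 2. Therefore the treewidth is 2.

Treewidth 2.
One such decomposition:
Bags: B1 = {a, c, e}  B2 = {a, e, f}  B3 = {a, e, g}  B4 = {a, d, g}  B5 = {a, b, g}
Tree: B1–B2, B1–B3, B3–B4, B4–B5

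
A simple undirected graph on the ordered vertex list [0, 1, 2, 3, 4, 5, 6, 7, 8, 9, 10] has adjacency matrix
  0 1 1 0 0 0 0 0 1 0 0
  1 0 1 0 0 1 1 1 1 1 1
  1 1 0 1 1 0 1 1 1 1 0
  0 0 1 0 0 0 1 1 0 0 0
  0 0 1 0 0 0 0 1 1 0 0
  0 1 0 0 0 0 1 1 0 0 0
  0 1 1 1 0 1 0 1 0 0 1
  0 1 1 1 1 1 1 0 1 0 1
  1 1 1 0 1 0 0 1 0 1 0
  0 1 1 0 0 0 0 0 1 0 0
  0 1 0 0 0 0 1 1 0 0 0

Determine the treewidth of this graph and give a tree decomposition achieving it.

Each bag holds 4 vertices, so the decomposition has width 3, which upper-bounds the treewidth. For the lower bound, the 4 vertices {0, 1, 2, 8} are pairwise adjacent, and any tree decomposition puts a clique entirely inside one bag — forcing width ≥ 3. Combining the bounds, tw(G) = 3.

Treewidth 3.
Bags: B1 = {1, 2, 7, 8}  B2 = {1, 2, 6, 7}  B3 = {1, 6, 7, 10}  B4 = {1, 2, 8, 9}  B5 = {1, 5, 6, 7}  B6 = {2, 3, 6, 7}  B7 = {0, 1, 2, 8}  B8 = {2, 4, 7, 8}
Tree: B1–B2, B2–B3, B1–B4, B2–B5, B2–B6, B4–B7, B1–B8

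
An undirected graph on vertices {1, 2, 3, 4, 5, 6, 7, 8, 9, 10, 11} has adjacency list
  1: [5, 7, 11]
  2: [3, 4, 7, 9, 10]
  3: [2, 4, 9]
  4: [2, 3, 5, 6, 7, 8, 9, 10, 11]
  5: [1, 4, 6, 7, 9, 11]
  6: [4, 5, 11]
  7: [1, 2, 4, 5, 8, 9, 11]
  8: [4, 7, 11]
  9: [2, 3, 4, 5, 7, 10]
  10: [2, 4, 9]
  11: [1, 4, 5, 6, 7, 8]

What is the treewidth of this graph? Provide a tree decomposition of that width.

Each bag holds 4 vertices, so the decomposition has width 3, which upper-bounds the treewidth. For the lower bound, the 4 vertices {1, 5, 7, 11} are pairwise adjacent, and any tree decomposition puts a clique entirely inside one bag — forcing width ≥ 3. Therefore the treewidth is 3.

Treewidth 3.
One optimal decomposition is:
Bags: B1 = {4, 5, 7, 11}  B2 = {4, 5, 7, 9}  B3 = {2, 4, 7, 9}  B4 = {2, 3, 4, 9}  B5 = {2, 4, 9, 10}  B6 = {4, 7, 8, 11}  B7 = {1, 5, 7, 11}  B8 = {4, 5, 6, 11}
Tree: B1–B2, B2–B3, B3–B4, B3–B5, B1–B6, B1–B7, B1–B8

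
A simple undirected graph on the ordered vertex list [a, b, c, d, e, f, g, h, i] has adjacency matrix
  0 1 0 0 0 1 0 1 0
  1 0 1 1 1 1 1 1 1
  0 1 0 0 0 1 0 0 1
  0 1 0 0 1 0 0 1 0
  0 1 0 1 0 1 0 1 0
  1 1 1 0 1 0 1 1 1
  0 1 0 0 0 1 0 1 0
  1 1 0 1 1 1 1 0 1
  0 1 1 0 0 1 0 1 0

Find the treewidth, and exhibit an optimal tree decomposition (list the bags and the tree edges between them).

Treewidth 3.
One optimal decomposition is:
Bags: B1 = {b, e, f, h}  B2 = {b, d, e, h}  B3 = {b, f, g, h}  B4 = {a, b, f, h}  B5 = {b, f, h, i}  B6 = {b, c, f, i}
Tree: B1–B2, B1–B3, B3–B4, B3–B5, B5–B6

Every bag has size at most 4, so the width is 4 − 1 = 3 and tw(G) ≤ 3. On the other hand G contains the 4-clique {b, d, e, h}. A clique must lie in a single bag of any decomposition, so no decomposition can have width below 3. Hence tw(G) = 3 exactly.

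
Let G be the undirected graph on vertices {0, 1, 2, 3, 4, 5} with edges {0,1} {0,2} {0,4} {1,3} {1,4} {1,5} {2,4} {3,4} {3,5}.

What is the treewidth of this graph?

A width-2 tree decomposition is:
Bags: B1 = {1, 3, 4}  B2 = {0, 1, 4}  B3 = {1, 3, 5}  B4 = {0, 2, 4}
Tree: B1–B2, B1–B3, B2–B4
Every bag has size at most 3, so the width is 3 − 1 = 2 and tw(G) ≤ 2. For the lower bound, the 3 vertices {0, 1, 4} are pairwise adjacent, and any tree decomposition puts a clique entirely inside one bag — forcing width ≥ 2. The upper and lower bounds meet at 2, so that is the treewidth.

2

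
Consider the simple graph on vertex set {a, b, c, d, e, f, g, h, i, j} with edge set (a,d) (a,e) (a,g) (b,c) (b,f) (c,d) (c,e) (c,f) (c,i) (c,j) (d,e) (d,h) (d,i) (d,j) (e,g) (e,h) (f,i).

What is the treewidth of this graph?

2

A width-2 tree decomposition is:
Bags: B1 = {c, f, i}  B2 = {c, d, i}  B3 = {b, c, f}  B4 = {c, d, e}  B5 = {a, d, e}  B6 = {a, e, g}  B7 = {c, d, j}  B8 = {d, e, h}
Tree: B1–B2, B1–B3, B2–B4, B4–B5, B5–B6, B4–B7, B5–B8
Each bag holds 3 vertices, so the decomposition has width 2, which upper-bounds the treewidth. On the other hand G contains the 3-clique {d, e, h}. A clique must lie in a single bag of any decomposition, so no decomposition can have width below 2. Hence tw(G) = 2 exactly.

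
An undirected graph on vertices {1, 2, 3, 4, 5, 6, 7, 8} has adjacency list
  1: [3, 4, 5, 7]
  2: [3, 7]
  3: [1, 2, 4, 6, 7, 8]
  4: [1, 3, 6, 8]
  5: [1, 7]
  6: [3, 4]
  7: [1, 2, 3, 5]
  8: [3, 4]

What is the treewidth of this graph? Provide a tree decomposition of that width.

Each bag holds 3 vertices, so the decomposition has width 2, which upper-bounds the treewidth. Conversely, {2, 3, 7} is a clique of size 3, and the vertices of any clique must share a bag in every tree decomposition; so some bag has ≥ 3 vertices and tw(G) ≥ 2. Therefore the treewidth is 2.

Treewidth 2.
Bags: B1 = {1, 3, 4}  B2 = {1, 3, 7}  B3 = {3, 4, 8}  B4 = {3, 4, 6}  B5 = {2, 3, 7}  B6 = {1, 5, 7}
Tree: B1–B2, B1–B3, B1–B4, B2–B5, B2–B6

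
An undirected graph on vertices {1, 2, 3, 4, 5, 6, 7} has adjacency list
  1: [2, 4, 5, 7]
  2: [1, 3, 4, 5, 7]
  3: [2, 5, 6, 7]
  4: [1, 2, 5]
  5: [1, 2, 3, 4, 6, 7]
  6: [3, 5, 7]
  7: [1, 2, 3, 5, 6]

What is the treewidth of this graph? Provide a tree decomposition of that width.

Treewidth 3.
One such decomposition:
Bags: B1 = {1, 2, 5, 7}  B2 = {2, 3, 5, 7}  B3 = {1, 2, 4, 5}  B4 = {3, 5, 6, 7}
Tree: B1–B2, B1–B3, B2–B4

The largest bag has 4 vertices, giving width 3; this decomposition certifies tw(G) ≤ 3. For the lower bound, the 4 vertices {1, 2, 4, 5} are pairwise adjacent, and any tree decomposition puts a clique entirely inside one bag — forcing width ≥ 3. Therefore the treewidth is 3.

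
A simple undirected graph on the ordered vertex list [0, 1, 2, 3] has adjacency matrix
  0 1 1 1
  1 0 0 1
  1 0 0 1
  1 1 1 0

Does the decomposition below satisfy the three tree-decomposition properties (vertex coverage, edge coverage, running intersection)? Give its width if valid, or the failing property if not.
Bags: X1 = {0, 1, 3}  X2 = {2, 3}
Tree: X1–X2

A tree decomposition must satisfy three properties: every vertex lies in some bag; for every edge, both endpoints lie together in some bag; and for every vertex, the bags containing it form a connected subtree. Here edge (0,2) lies in no bag, so the decomposition is invalid.

No — edge (0,2) lies in no bag.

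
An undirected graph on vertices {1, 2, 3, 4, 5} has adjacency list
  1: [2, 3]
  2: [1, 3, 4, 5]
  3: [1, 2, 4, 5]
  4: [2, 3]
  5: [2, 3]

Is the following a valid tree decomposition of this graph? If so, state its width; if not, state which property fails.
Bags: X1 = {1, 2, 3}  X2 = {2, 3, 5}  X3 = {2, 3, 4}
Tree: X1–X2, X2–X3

Yes; width 2.

Every vertex of G appears in some bag (union = {1, 2, 3, 4, 5}); every edge is covered by a bag; and for each vertex v the set of bags containing v is connected in the bag tree. The decomposition is therefore valid. The largest bag has 3 vertices, so the width is 2.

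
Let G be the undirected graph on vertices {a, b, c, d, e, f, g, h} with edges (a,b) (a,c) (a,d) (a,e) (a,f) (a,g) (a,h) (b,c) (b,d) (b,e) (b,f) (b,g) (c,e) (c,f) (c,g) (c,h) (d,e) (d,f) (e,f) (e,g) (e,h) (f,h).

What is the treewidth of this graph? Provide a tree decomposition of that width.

The largest bag has 5 vertices, giving width 4; this decomposition certifies tw(G) ≤ 4. Conversely, {a, b, c, e, g} is a clique of size 5, and the vertices of any clique must share a bag in every tree decomposition; so some bag has ≥ 5 vertices and tw(G) ≥ 4. Hence tw(G) = 4 exactly.

Treewidth 4.
Bags: B1 = {a, b, c, e, g}  B2 = {a, b, c, e, f}  B3 = {a, c, e, f, h}  B4 = {a, b, d, e, f}
Tree: B1–B2, B2–B3, B2–B4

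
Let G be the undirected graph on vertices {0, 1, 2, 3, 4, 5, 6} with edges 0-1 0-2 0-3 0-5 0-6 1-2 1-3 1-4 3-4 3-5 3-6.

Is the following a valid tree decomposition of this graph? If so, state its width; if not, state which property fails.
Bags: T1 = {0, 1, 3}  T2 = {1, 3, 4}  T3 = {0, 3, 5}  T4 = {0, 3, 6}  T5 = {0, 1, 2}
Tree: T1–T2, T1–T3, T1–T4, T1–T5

Yes; width 2.

Checking the three conditions: (i) the bags cover all of {0, 1, 2, 3, 4, 5, 6}; (ii) for each edge, some bag contains both endpoints; (iii) the bags containing any fixed vertex form a subtree. All hold, so the decomposition is valid with width 3 − 1 = 2.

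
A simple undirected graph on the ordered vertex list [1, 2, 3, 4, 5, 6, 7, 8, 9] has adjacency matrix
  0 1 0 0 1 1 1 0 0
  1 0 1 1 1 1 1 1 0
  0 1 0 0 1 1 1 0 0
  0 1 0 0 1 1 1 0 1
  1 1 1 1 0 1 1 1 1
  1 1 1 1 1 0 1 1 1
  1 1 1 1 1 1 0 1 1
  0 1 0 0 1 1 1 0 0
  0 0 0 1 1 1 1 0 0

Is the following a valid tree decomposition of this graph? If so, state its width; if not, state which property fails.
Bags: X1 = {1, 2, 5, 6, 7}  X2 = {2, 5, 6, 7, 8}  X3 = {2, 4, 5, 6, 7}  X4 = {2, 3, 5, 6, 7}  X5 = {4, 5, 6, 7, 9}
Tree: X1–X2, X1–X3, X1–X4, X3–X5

Yes; width 4.

Checking the three conditions: (i) the bags cover all of {1, 2, 3, 4, 5, 6, 7, 8, 9}; (ii) for each edge, some bag contains both endpoints; (iii) the bags containing any fixed vertex form a subtree. All hold, so the decomposition is valid with width 5 − 1 = 4.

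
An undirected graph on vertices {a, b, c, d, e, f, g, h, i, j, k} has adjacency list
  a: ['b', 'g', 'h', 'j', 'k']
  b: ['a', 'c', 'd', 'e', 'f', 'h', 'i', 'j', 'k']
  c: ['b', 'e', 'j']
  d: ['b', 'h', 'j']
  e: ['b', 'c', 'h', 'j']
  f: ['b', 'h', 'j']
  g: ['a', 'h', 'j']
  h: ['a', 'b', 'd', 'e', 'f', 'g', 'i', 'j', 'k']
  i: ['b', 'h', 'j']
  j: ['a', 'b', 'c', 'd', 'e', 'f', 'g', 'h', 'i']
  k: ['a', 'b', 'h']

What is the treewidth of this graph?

A width-3 tree decomposition is:
Bags: B1 = {b, f, h, j}  B2 = {b, d, h, j}  B3 = {b, h, i, j}  B4 = {a, b, h, j}  B5 = {b, e, h, j}  B6 = {b, c, e, j}  B7 = {a, b, h, k}  B8 = {a, g, h, j}
Tree: B1–B2, B1–B3, B1–B4, B3–B5, B5–B6, B4–B7, B4–B8
Each bag holds 4 vertices, so the decomposition has width 3, which upper-bounds the treewidth. On the other hand G contains the 4-clique {a, g, h, j}. A clique must lie in a single bag of any decomposition, so no decomposition can have width below 3. Combining the bounds, tw(G) = 3.

3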